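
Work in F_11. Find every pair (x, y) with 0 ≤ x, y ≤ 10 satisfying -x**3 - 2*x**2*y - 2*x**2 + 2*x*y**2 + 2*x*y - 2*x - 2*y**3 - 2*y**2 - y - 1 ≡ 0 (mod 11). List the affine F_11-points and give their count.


Affine F_11-points: {(0, 4), (0, 7), (0, 10), (2, 8), (3, 6), (3, 8), (3, 10), (4, 5), (6, 7), (7, 2), (8, 3), (8, 5), (8, 10), (9, 5), (10, 0), (10, 1), (10, 8)}; count = 17.

For each of the 121 pairs (x, y) ∈ F_11², evaluate f(x, y) mod 11. Record the zeros.
  x = 0: [0↦10, 1↦5, 2↦6, 3↦1, 4↦0, 5↦2, 6↦6, 7↦0, 8↦5, 9↦9, 10↦0]  zeros at y ∈ {4, 7, 10}
  x = 1: [0↦5, 1↦2, 2↦9, 3↦3, 4↦5, 5↦3, 6↦7, 7↦5, 8↦7, 9↦1, 10↦8]  zeros at y ∈ ∅
  x = 2: [0↦1, 1↦7, 2↦5, 3↦5, 4↦6, 5↦7, 6↦7, 7↦5, 8↦0, 9↦2, 10↦10]  zeros at y ∈ {8}
  x = 3: [0↦3, 1↦3, 2↦10, 3↦1, 4↦8, 5↦8, 6↦0, 7↦5, 8↦0, 9↦6, 10↦0]  zeros at y ∈ {6, 8, 10}
  x = 4: [0↦5, 1↦6, 2↦7, 3↦7, 4↦5, 5↦0, 6↦2, 7↦10, 8↦1, 9↦7, 10↦5]  zeros at y ∈ {5}
  x = 5: [0↦1, 1↦10, 2↦1, 3↦6, 4↦2, 5↦10, 6↦7, 7↦3, 8↦8, 9↦10, 10↦8]  zeros at y ∈ ∅
  x = 6: [0↦7, 1↦9, 2↦8, 3↦3, 4↦4, 5↦10, 6↦9, 7↦0, 8↦4, 9↦9, 10↦3]  zeros at y ∈ {7}
  x = 7: [0↦6, 1↦8, 2↦0, 3↦3, 4↦5, 5↦5, 6↦2, 7↦6, 8↦5, 9↦9, 10↦6]  zeros at y ∈ {2}
  x = 8: [0↦3, 1↦1, 2↦4, 3↦0, 4↦10, 5↦0, 6↦2, 7↦4, 8↦5, 9↦4, 10↦0]  zeros at y ∈ {3, 5, 10}
  x = 9: [0↦3, 1↦4, 2↦3, 3↦10, 4↦2, 5↦0, 6↦3, 7↦10, 8↦9, 9↦10, 10↦1]  zeros at y ∈ {5}
  x = 10: [0↦0, 1↦0, 2↦2, 3↦5, 4↦8, 5↦10, 6↦10, 7↦7, 8↦0, 9↦10, 10↦3]  zeros at y ∈ {0, 1, 8}
Collecting zeros: affine points = {(0, 4), (0, 7), (0, 10), (2, 8), (3, 6), (3, 8), (3, 10), (4, 5), (6, 7), (7, 2), (8, 3), (8, 5), (8, 10), (9, 5), (10, 0), (10, 1), (10, 8)}.
Total count |C(F_11)_aff| = 17.


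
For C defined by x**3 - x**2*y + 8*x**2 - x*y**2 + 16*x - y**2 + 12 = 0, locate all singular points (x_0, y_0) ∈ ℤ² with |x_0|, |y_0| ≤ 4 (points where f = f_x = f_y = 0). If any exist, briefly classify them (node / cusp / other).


Singular points: {(-2, 2)}; classification: cusp.

Compute partial derivatives:
  f_x = 3*x**2 - 2*x*y + 16*x - y**2 + 16.
  f_y = -x**2 - 2*x*y - 2*y.
Scan x_0 ∈ {−4, ..., 4}. For each x_0, f_y(x_0, y) is a polynomial in y; find its integer roots y ∈ {−4, ..., 4}, then test f_x and f at those candidates.
  x = -4: f_y(-4, y) = 6*y - 16; no integer root y with |y| ≤ 4.
  x = -3: f_y(-3, y) = 4*y - 9; no integer root y with |y| ≤ 4.
  x = -2: f_y(-2, y) = 2*y - 4; vanishes at y ∈ {2}. (-2, 2): f_x = 0, f = 0 — SINGULAR.
  x = -1: f_y(-1, y) = -1; no integer root y with |y| ≤ 4.
  x = 0: f_y(0, y) = -2*y; vanishes at y ∈ {0}. (0, 0): f_x = 16 ≠ 0.
  x = 1: f_y(1, y) = -4*y - 1; no integer root y with |y| ≤ 4.
  x = 2: f_y(2, y) = -6*y - 4; no integer root y with |y| ≤ 4.
  x = 3: f_y(3, y) = -8*y - 9; no integer root y with |y| ≤ 4.
  x = 4: f_y(4, y) = -10*y - 16; no integer root y with |y| ≤ 4.
Only singular point on the grid: (-2, 2).
Classify: substitute x = -2 + u, y = 2 + v and expand: f = u**3 - u**2*v - u*v**2 + v**2.
No constant or linear terms (consistent with a singular point). Quadratic part: v**2. Cubic part: u**3 - u**2*v - u*v**2.
The quadratic part v**2 is a perfect square, so there is a single (double) tangent line v = 0, i.e. y = 2. Restricting the cubic part to that line (v = 0) leaves u**3 ≠ 0, so f is not divisible by v and the branch is v² ≈ -u**3 to lowest order — this is a cusp.
Classification: cusp.


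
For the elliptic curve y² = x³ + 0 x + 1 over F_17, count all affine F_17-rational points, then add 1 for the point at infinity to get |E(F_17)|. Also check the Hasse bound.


Affine points = {(0, 1), (0, 16), (1, 6), (1, 11), (2, 3), (2, 14), (6, 8), (6, 9), (7, 2), (7, 15), (9, 4), (9, 13), (10, 7), (10, 10), (14, 5), (14, 12), (16, 0)}; affine count = 17; |E(F_17)| = 18.

Discriminant check: Δ ∝ 4a³ + 27b² = 4·0³ + 27·1² = 4·0 + 27·1 ≡ 10 (mod 17). Nonzero ⇒ E is nonsingular.
For each x ∈ F_17, compute rhs = x³ + 0·x + 1 mod 17, then count y ∈ F_17 with y² ≡ rhs.
  x = 0: rhs = 1, matching y values: 1, 16 (2 points).
  x = 1: rhs = 2, matching y values: 6, 11 (2 points).
  x = 2: rhs = 9, matching y values: 3, 14 (2 points).
  x = 3: rhs = 11, matching y values: none (0 points).
  x = 4: rhs = 14, matching y values: none (0 points).
  x = 5: rhs = 7, matching y values: none (0 points).
  x = 6: rhs = 13, matching y values: 8, 9 (2 points).
  x = 7: rhs = 4, matching y values: 2, 15 (2 points).
  x = 8: rhs = 3, matching y values: none (0 points).
  x = 9: rhs = 16, matching y values: 4, 13 (2 points).
  x = 10: rhs = 15, matching y values: 7, 10 (2 points).
  x = 11: rhs = 6, matching y values: none (0 points).
  x = 12: rhs = 12, matching y values: none (0 points).
  x = 13: rhs = 5, matching y values: none (0 points).
  x = 14: rhs = 8, matching y values: 5, 12 (2 points).
  x = 15: rhs = 10, matching y values: none (0 points).
  x = 16: rhs = 0, matching y values: 0 (1 points).
Total affine count: 17.
Full point count |E(F_17)| = 17 + 1 = 18.
Hasse bound: |18 − (17+1)| = |0| = 0 ≤ 2√17 ≈ 8.2462 ✓.


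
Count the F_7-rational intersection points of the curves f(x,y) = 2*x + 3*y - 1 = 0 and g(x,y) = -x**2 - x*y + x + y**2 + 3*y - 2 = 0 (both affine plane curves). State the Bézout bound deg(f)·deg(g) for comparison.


Common zeros: {(4, 0), (5, 4)}; count = 2; Bézout bound = 2.

deg(f) = 1, deg(g) = 2, so Bézout bound = 2.
Scan x ∈ F_7. For each x, list the y ∈ F_7 with f(x, y) ≡ 0 and those with g(x, y) ≡ 0 (mod 7); the common zeros in that column are the intersection.
  x = 0: f ≡ 0 at y ∈ {5}; g ≡ 0 at y ∈ ∅; common: ∅.
  x = 1: f ≡ 0 at y ∈ {2}; g ≡ 0 at y ∈ ∅; common: ∅.
  x = 2: f ≡ 0 at y ∈ {6}; g ≡ 0 at y ∈ ∅; common: ∅.
  x = 3: f ≡ 0 at y ∈ {3}; g ≡ 0 at y ∈ {1, 6}; common: ∅.
  x = 4: f ≡ 0 at y ∈ {0}; g ≡ 0 at y ∈ {0, 1}; common: {0}.
  x = 5: f ≡ 0 at y ∈ {4}; g ≡ 0 at y ∈ {4, 5}; common: {4}.
  x = 6: f ≡ 0 at y ∈ {1}; g ≡ 0 at y ∈ {4, 6}; common: ∅.
Collecting: common zeros = {(4, 0), (5, 4)}, so the count is 2.
Comparison with the Bézout bound: 2 ≤ 2 = deg(f)·deg(g), as expected for curves with no common component (the bound is attained).


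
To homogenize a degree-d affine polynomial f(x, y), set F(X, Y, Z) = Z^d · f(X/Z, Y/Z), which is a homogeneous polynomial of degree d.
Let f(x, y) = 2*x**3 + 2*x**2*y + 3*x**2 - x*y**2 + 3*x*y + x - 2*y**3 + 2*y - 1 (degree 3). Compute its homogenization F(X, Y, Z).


F(X, Y, Z) = 2*X**3 + 2*X**2*Y + 3*X**2*Z - X*Y**2 + 3*X*Y*Z + X*Z**2 - 2*Y**3 + 2*Y*Z**2 - Z**3

deg(f) = 3.
Substitute x = X/Z, y = Y/Z into f, then multiply by Z^3.
  monomial 2·x^3·y^0 ↦ 2·X^3·Y^0·Z^0.
  monomial 2·x^2·y^1 ↦ 2·X^2·Y^1·Z^0.
  monomial 3·x^2·y^0 ↦ 3·X^2·Y^0·Z^1.
  monomial -1·x^1·y^2 ↦ -1·X^1·Y^2·Z^0.
  monomial 3·x^1·y^1 ↦ 3·X^1·Y^1·Z^1.
  monomial 1·x^1·y^0 ↦ 1·X^1·Y^0·Z^2.
  monomial -2·x^0·y^3 ↦ -2·X^0·Y^3·Z^0.
  monomial 2·x^0·y^1 ↦ 2·X^0·Y^1·Z^2.
  monomial -1·x^0·y^0 ↦ -1·X^0·Y^0·Z^3.
Collecting: F(X, Y, Z) = 2*X**3 + 2*X**2*Y + 3*X**2*Z - X*Y**2 + 3*X*Y*Z + X*Z**2 - 2*Y**3 + 2*Y*Z**2 - Z**3.


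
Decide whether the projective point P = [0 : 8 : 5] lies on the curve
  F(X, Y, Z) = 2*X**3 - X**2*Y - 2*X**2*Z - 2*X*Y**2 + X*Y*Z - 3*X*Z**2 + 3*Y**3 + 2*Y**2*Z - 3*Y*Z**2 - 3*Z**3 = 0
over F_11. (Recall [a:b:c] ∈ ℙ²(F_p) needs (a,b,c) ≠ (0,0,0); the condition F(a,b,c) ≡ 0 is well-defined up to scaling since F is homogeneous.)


F(0,8,5) ≡ 2 (mod 11); P is NOT on the curve.

Evaluate F(0, 8, 5) term-by-term (mod 11).
  2*X**3 ↦ 2·0·1·1 = 0
  -X**2*Y ↦ -1·0·8·1 = 0
  -2*X**2*Z ↦ -2·0·1·5 = 0
  -2*X*Y**2 ↦ -2·0·64·1 = 0
  X*Y*Z ↦ 1·0·8·5 = 0
  -3*X*Z**2 ↦ -3·0·1·25 = 0
  3*Y**3 ↦ 3·1·512·1 = 1536
  2*Y**2*Z ↦ 2·1·64·5 = 640
  -3*Y*Z**2 ↦ -3·1·8·25 = -600
  -3*Z**3 ↦ -3·1·1·125 = -375
Sum: F(0, 8, 5) = (0) + (0) + (0) + (0) + (0) + (0) + (1536) + (640) + (-600) + (-375) = 1201.
Reducing mod 11: 1201 ≡ 2 (mod 11).
Since F(a, b, c) ≡ 2 ≠ 0 (mod 11), P does NOT lie on the curve.


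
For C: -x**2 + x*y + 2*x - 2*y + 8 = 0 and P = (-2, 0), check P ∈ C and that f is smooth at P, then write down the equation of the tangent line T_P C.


Tangent line at P: 6*x - 4*y + 12 = 0.

Step 1: f(-2, 0) = 0, so P lies on C.
Step 2: partial derivatives
  f_x(x, y) = -2*x + y + 2, f_y(x, y) = x - 2.
  f_x(P) = 6, f_y(P) = -4 (gradient nonzero, so P is smooth).
Step 3: tangent line at P: 6·(x − -2) + -4·(y − 0) = 0.
Expanding: 6*x - 4*y + 12 = 0.


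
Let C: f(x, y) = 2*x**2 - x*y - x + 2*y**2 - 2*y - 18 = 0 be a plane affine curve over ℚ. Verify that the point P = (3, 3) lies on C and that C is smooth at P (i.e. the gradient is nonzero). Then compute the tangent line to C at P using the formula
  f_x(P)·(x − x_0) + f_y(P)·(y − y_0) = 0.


Tangent line at P: 8*x + 7*y - 45 = 0.

Step 1: f(3, 3) = 0, so P lies on C.
Step 2: partial derivatives
  f_x(x, y) = 4*x - y - 1, f_y(x, y) = -x + 4*y - 2.
  f_x(P) = 8, f_y(P) = 7 (gradient nonzero, so P is smooth).
Step 3: tangent line at P: 8·(x − 3) + 7·(y − 3) = 0.
Expanding: 8*x + 7*y - 45 = 0.


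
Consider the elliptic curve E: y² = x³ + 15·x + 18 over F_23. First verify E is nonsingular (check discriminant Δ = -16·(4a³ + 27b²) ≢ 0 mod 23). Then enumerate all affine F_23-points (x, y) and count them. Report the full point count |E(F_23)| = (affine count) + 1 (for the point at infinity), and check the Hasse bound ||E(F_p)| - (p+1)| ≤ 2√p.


Affine points = {(0, 8), (0, 15), (4, 2), (4, 21), (6, 5), (6, 18), (7, 11), (7, 12), (8, 11), (8, 12), (9, 10), (9, 13), (10, 8), (10, 15), (13, 8), (13, 15), (18, 5), (18, 18), (19, 3), (19, 20), (21, 7), (21, 16), (22, 5), (22, 18)}; affine count = 24; |E(F_23)| = 25.

Discriminant check: Δ ∝ 4a³ + 27b² = 4·15³ + 27·18² = 4·3375 + 27·324 ≡ 7 (mod 23). Nonzero ⇒ E is nonsingular.
For each x ∈ F_23, compute rhs = x³ + 15·x + 18 mod 23, then count y ∈ F_23 with y² ≡ rhs.
  x = 0: rhs = 18, matching y values: 8, 15 (2 points).
  x = 1: rhs = 11, matching y values: none (0 points).
  x = 2: rhs = 10, matching y values: none (0 points).
  x = 3: rhs = 21, matching y values: none (0 points).
  x = 4: rhs = 4, matching y values: 2, 21 (2 points).
  x = 5: rhs = 11, matching y values: none (0 points).
  x = 6: rhs = 2, matching y values: 5, 18 (2 points).
  x = 7: rhs = 6, matching y values: 11, 12 (2 points).
  x = 8: rhs = 6, matching y values: 11, 12 (2 points).
  x = 9: rhs = 8, matching y values: 10, 13 (2 points).
  x = 10: rhs = 18, matching y values: 8, 15 (2 points).
  x = 11: rhs = 19, matching y values: none (0 points).
  x = 12: rhs = 17, matching y values: none (0 points).
  x = 13: rhs = 18, matching y values: 8, 15 (2 points).
  x = 14: rhs = 5, matching y values: none (0 points).
  x = 15: rhs = 7, matching y values: none (0 points).
  x = 16: rhs = 7, matching y values: none (0 points).
  x = 17: rhs = 11, matching y values: none (0 points).
  x = 18: rhs = 2, matching y values: 5, 18 (2 points).
  x = 19: rhs = 9, matching y values: 3, 20 (2 points).
  x = 20: rhs = 15, matching y values: none (0 points).
  x = 21: rhs = 3, matching y values: 7, 16 (2 points).
  x = 22: rhs = 2, matching y values: 5, 18 (2 points).
Total affine count: 24.
Full point count |E(F_23)| = 24 + 1 = 25.
Hasse bound: |25 − (23+1)| = |1| = 1 ≤ 2√23 ≈ 9.5917 ✓.


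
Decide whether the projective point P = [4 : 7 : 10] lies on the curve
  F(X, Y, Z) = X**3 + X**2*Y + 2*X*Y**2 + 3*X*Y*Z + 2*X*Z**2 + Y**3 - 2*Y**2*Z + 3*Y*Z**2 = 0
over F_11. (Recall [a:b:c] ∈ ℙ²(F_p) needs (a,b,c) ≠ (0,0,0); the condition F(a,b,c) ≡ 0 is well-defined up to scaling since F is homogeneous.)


F(4,7,10) ≡ 8 (mod 11); P is NOT on the curve.

Evaluate F(4, 7, 10) term-by-term (mod 11).
  X**3 ↦ 1·64·1·1 = 64
  X**2*Y ↦ 1·16·7·1 = 112
  2*X*Y**2 ↦ 2·4·49·1 = 392
  3*X*Y*Z ↦ 3·4·7·10 = 840
  2*X*Z**2 ↦ 2·4·1·100 = 800
  Y**3 ↦ 1·1·343·1 = 343
  -2*Y**2*Z ↦ -2·1·49·10 = -980
  3*Y*Z**2 ↦ 3·1·7·100 = 2100
Sum: F(4, 7, 10) = (64) + (112) + (392) + (840) + (800) + (343) + (-980) + (2100) = 3671.
Reducing mod 11: 3671 ≡ 8 (mod 11).
Since F(a, b, c) ≡ 8 ≠ 0 (mod 11), P does NOT lie on the curve.


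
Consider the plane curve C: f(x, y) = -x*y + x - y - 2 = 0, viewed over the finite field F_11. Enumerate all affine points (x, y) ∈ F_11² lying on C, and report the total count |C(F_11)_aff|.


Affine F_11-points: {(0, 9), (1, 5), (2, 0), (3, 3), (4, 7), (5, 6), (6, 10), (7, 2), (8, 8), (9, 4)}; count = 10.

For each of the 121 pairs (x, y) ∈ F_11², evaluate f(x, y) mod 11. Record the zeros.
  x = 0: [0↦9, 1↦8, 2↦7, 3↦6, 4↦5, 5↦4, 6↦3, 7↦2, 8↦1, 9↦0, 10↦10]  zeros at y ∈ {9}
  x = 1: [0↦10, 1↦8, 2↦6, 3↦4, 4↦2, 5↦0, 6↦9, 7↦7, 8↦5, 9↦3, 10↦1]  zeros at y ∈ {5}
  x = 2: [0↦0, 1↦8, 2↦5, 3↦2, 4↦10, 5↦7, 6↦4, 7↦1, 8↦9, 9↦6, 10↦3]  zeros at y ∈ {0}
  x = 3: [0↦1, 1↦8, 2↦4, 3↦0, 4↦7, 5↦3, 6↦10, 7↦6, 8↦2, 9↦9, 10↦5]  zeros at y ∈ {3}
  x = 4: [0↦2, 1↦8, 2↦3, 3↦9, 4↦4, 5↦10, 6↦5, 7↦0, 8↦6, 9↦1, 10↦7]  zeros at y ∈ {7}
  x = 5: [0↦3, 1↦8, 2↦2, 3↦7, 4↦1, 5↦6, 6↦0, 7↦5, 8↦10, 9↦4, 10↦9]  zeros at y ∈ {6}
  x = 6: [0↦4, 1↦8, 2↦1, 3↦5, 4↦9, 5↦2, 6↦6, 7↦10, 8↦3, 9↦7, 10↦0]  zeros at y ∈ {10}
  x = 7: [0↦5, 1↦8, 2↦0, 3↦3, 4↦6, 5↦9, 6↦1, 7↦4, 8↦7, 9↦10, 10↦2]  zeros at y ∈ {2}
  x = 8: [0↦6, 1↦8, 2↦10, 3↦1, 4↦3, 5↦5, 6↦7, 7↦9, 8↦0, 9↦2, 10↦4]  zeros at y ∈ {8}
  x = 9: [0↦7, 1↦8, 2↦9, 3↦10, 4↦0, 5↦1, 6↦2, 7↦3, 8↦4, 9↦5, 10↦6]  zeros at y ∈ {4}
  x = 10: [0↦8, 1↦8, 2↦8, 3↦8, 4↦8, 5↦8, 6↦8, 7↦8, 8↦8, 9↦8, 10↦8]  zeros at y ∈ ∅
Collecting zeros: affine points = {(0, 9), (1, 5), (2, 0), (3, 3), (4, 7), (5, 6), (6, 10), (7, 2), (8, 8), (9, 4)}.
Total count |C(F_11)_aff| = 10.


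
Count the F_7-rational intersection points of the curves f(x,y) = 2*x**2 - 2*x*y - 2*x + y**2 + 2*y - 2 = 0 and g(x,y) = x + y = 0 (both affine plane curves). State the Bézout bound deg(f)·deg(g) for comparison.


Common zeros: {(6, 1)}; count = 1; Bézout bound = 2.

deg(f) = 2, deg(g) = 1, so Bézout bound = 2.
Scan x ∈ F_7. For each x, list the y ∈ F_7 with f(x, y) ≡ 0 and those with g(x, y) ≡ 0 (mod 7); the common zeros in that column are the intersection.
  x = 0: f ≡ 0 at y ∈ ∅; g ≡ 0 at y ∈ {0}; common: ∅.
  x = 1: f ≡ 0 at y ∈ {3, 4}; g ≡ 0 at y ∈ {6}; common: ∅.
  x = 2: f ≡ 0 at y ∈ ∅; g ≡ 0 at y ∈ {5}; common: ∅.
  x = 3: f ≡ 0 at y ∈ {1, 3}; g ≡ 0 at y ∈ {4}; common: ∅.
  x = 4: f ≡ 0 at y ∈ {2, 4}; g ≡ 0 at y ∈ {3}; common: ∅.
  x = 5: f ≡ 0 at y ∈ ∅; g ≡ 0 at y ∈ {2}; common: ∅.
  x = 6: f ≡ 0 at y ∈ {1, 2}; g ≡ 0 at y ∈ {1}; common: {1}.
Collecting: common zeros = {(6, 1)}, so the count is 1.
Comparison with the Bézout bound: 1 ≤ 2 = deg(f)·deg(g), as expected for curves with no common component (the affine F_7-count falls short of the bound because intersections may lie at infinity, over extension fields, or carry multiplicity).


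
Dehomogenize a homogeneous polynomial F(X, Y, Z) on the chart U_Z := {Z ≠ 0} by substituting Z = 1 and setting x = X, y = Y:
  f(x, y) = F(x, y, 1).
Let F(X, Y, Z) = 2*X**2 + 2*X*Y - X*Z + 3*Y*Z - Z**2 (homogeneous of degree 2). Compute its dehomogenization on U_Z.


f(x, y) = 2*x**2 + 2*x*y - x + 3*y - 1

On U_Z we set Z = 1. Each monomial c·X^i·Y^j·Z^k in F becomes c·x^i·y^j·1^k = c·x^i·y^j.
Substituting Z = 1: F(X, Y, 1) = 2*x**2 + 2*x*y - x + 3*y - 1.
Note: deg(f) ≤ deg(F) = 2; strict inequality happens when F is divisible by Z (lost terms).


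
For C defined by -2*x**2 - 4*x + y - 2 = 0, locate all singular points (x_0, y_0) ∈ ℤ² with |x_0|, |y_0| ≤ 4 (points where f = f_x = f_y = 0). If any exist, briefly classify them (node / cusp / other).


No singular points in the scanned grid; C is smooth there.

Compute partial derivatives:
  f_x = -4*x - 4.
  f_y = 1.
f_y = 1 is a nonzero constant, so f_y never vanishes: no point (x, y) can satisfy f = f_x = f_y = 0. In particular no (x, y) ∈ {−4, ..., 4}² is singular; the curve is smooth.


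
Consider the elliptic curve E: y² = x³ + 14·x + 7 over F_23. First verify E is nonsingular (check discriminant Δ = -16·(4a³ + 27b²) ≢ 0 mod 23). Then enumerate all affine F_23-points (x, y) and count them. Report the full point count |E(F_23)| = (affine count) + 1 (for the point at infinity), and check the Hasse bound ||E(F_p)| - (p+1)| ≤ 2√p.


Affine points = {(4, 9), (4, 14), (5, 8), (5, 15), (6, 10), (6, 13), (14, 7), (14, 16), (15, 2), (15, 21), (16, 7), (16, 16), (17, 11), (17, 12), (19, 5), (19, 18)}; affine count = 16; |E(F_23)| = 17.

Discriminant check: Δ ∝ 4a³ + 27b² = 4·14³ + 27·7² = 4·2744 + 27·49 ≡ 17 (mod 23). Nonzero ⇒ E is nonsingular.
For each x ∈ F_23, compute rhs = x³ + 14·x + 7 mod 23, then count y ∈ F_23 with y² ≡ rhs.
  x = 0: rhs = 7, matching y values: none (0 points).
  x = 1: rhs = 22, matching y values: none (0 points).
  x = 2: rhs = 20, matching y values: none (0 points).
  x = 3: rhs = 7, matching y values: none (0 points).
  x = 4: rhs = 12, matching y values: 9, 14 (2 points).
  x = 5: rhs = 18, matching y values: 8, 15 (2 points).
  x = 6: rhs = 8, matching y values: 10, 13 (2 points).
  x = 7: rhs = 11, matching y values: none (0 points).
  x = 8: rhs = 10, matching y values: none (0 points).
  x = 9: rhs = 11, matching y values: none (0 points).
  x = 10: rhs = 20, matching y values: none (0 points).
  x = 11: rhs = 20, matching y values: none (0 points).
  x = 12: rhs = 17, matching y values: none (0 points).
  x = 13: rhs = 17, matching y values: none (0 points).
  x = 14: rhs = 3, matching y values: 7, 16 (2 points).
  x = 15: rhs = 4, matching y values: 2, 21 (2 points).
  x = 16: rhs = 3, matching y values: 7, 16 (2 points).
  x = 17: rhs = 6, matching y values: 11, 12 (2 points).
  x = 18: rhs = 19, matching y values: none (0 points).
  x = 19: rhs = 2, matching y values: 5, 18 (2 points).
  x = 20: rhs = 7, matching y values: none (0 points).
  x = 21: rhs = 17, matching y values: none (0 points).
  x = 22: rhs = 15, matching y values: none (0 points).
Total affine count: 16.
Full point count |E(F_23)| = 16 + 1 = 17.
Hasse bound: |17 − (23+1)| = |-7| = 7 ≤ 2√23 ≈ 9.5917 ✓.


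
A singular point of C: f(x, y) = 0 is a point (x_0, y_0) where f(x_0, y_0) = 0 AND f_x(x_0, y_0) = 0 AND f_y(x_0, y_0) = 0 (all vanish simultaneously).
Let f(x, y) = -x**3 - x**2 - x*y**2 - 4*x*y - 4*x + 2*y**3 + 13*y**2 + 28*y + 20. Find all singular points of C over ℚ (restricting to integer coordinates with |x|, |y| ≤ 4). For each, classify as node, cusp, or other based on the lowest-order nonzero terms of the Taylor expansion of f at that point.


Singular points: {(0, -2)}; classification: node.

Compute partial derivatives:
  f_x = -3*x**2 - 2*x - y**2 - 4*y - 4.
  f_y = -2*x*y - 4*x + 6*y**2 + 26*y + 28.
Scan x_0 ∈ {−4, ..., 4}. For each x_0, f_y(x_0, y) is a polynomial in y; find its integer roots y ∈ {−4, ..., 4}, then test f_x and f at those candidates.
  x = -4: f_y(-4, y) = 6*y**2 + 34*y + 44; vanishes at y ∈ {-2}. (-4, -2): f_x = -40 ≠ 0.
  x = -3: f_y(-3, y) = 6*y**2 + 32*y + 40; vanishes at y ∈ {-2}. (-3, -2): f_x = -21 ≠ 0.
  x = -2: f_y(-2, y) = 6*y**2 + 30*y + 36; vanishes at y ∈ {-3, -2}. (-2, -3): f_x = -9 ≠ 0; (-2, -2): f_x = -8 ≠ 0.
  x = -1: f_y(-1, y) = 6*y**2 + 28*y + 32; vanishes at y ∈ {-2}. (-1, -2): f_x = -1 ≠ 0.
  x = 0: f_y(0, y) = 6*y**2 + 26*y + 28; vanishes at y ∈ {-2}. (0, -2): f_x = 0, f = 0 — SINGULAR.
  x = 1: f_y(1, y) = 6*y**2 + 24*y + 24; vanishes at y ∈ {-2}. (1, -2): f_x = -5 ≠ 0.
  x = 2: f_y(2, y) = 6*y**2 + 22*y + 20; vanishes at y ∈ {-2}. (2, -2): f_x = -16 ≠ 0.
  x = 3: f_y(3, y) = 6*y**2 + 20*y + 16; vanishes at y ∈ {-2}. (3, -2): f_x = -33 ≠ 0.
  x = 4: f_y(4, y) = 6*y**2 + 18*y + 12; vanishes at y ∈ {-2, -1}. (4, -2): f_x = -56 ≠ 0; (4, -1): f_x = -57 ≠ 0.
Only singular point on the grid: (0, -2).
Classify: substitute x = 0 + u, y = -2 + v and expand: f = -u**3 - u**2 - u*v**2 + 2*v**3 + v**2.
No constant or linear terms (consistent with a singular point). Quadratic part: -u**2 + v**2. Cubic part: -u**3 - u*v**2 + 2*v**3.
The quadratic part v**2 - u**2 = (v − u)(v + u) splits into two distinct linear factors, so there are two distinct tangent lines y − -2 = ±(x − 0) — this is a node (ordinary double point).
Classification: node.


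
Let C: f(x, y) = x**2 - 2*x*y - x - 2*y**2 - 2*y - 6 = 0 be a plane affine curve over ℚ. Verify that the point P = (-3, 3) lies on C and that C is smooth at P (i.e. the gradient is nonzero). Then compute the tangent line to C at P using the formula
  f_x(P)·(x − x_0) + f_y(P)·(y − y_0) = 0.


Tangent line at P: -13*x - 8*y - 15 = 0.

Step 1: f(-3, 3) = 0, so P lies on C.
Step 2: partial derivatives
  f_x(x, y) = 2*x - 2*y - 1, f_y(x, y) = -2*x - 4*y - 2.
  f_x(P) = -13, f_y(P) = -8 (gradient nonzero, so P is smooth).
Step 3: tangent line at P: -13·(x − -3) + -8·(y − 3) = 0.
Expanding: -13*x - 8*y - 15 = 0.


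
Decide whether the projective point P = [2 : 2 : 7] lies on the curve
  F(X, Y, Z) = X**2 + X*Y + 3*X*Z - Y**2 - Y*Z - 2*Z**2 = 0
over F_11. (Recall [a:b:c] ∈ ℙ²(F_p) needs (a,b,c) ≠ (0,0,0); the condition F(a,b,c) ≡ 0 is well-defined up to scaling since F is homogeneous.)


F(2,2,7) ≡ 0 (mod 11); P is on the curve.

Evaluate F(2, 2, 7) term-by-term (mod 11).
  X**2 ↦ 1·4·1·1 = 4
  X*Y ↦ 1·2·2·1 = 4
  3*X*Z ↦ 3·2·1·7 = 42
  -Y**2 ↦ -1·1·4·1 = -4
  -Y*Z ↦ -1·1·2·7 = -14
  -2*Z**2 ↦ -2·1·1·49 = -98
Sum: F(2, 2, 7) = (4) + (4) + (42) + (-4) + (-14) + (-98) = -66.
Reducing mod 11: -66 ≡ 0 (mod 11).
Since F(a, b, c) ≡ 0 (mod 11), P lies on the curve.


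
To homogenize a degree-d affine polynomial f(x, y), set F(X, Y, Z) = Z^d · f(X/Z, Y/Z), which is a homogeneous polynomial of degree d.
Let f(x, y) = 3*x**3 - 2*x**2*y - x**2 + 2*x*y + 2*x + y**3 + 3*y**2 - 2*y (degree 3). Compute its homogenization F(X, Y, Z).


F(X, Y, Z) = 3*X**3 - 2*X**2*Y - X**2*Z + 2*X*Y*Z + 2*X*Z**2 + Y**3 + 3*Y**2*Z - 2*Y*Z**2

deg(f) = 3.
Substitute x = X/Z, y = Y/Z into f, then multiply by Z^3.
  monomial 3·x^3·y^0 ↦ 3·X^3·Y^0·Z^0.
  monomial -2·x^2·y^1 ↦ -2·X^2·Y^1·Z^0.
  monomial -1·x^2·y^0 ↦ -1·X^2·Y^0·Z^1.
  monomial 2·x^1·y^1 ↦ 2·X^1·Y^1·Z^1.
  monomial 2·x^1·y^0 ↦ 2·X^1·Y^0·Z^2.
  monomial 1·x^0·y^3 ↦ 1·X^0·Y^3·Z^0.
  monomial 3·x^0·y^2 ↦ 3·X^0·Y^2·Z^1.
  monomial -2·x^0·y^1 ↦ -2·X^0·Y^1·Z^2.
Collecting: F(X, Y, Z) = 3*X**3 - 2*X**2*Y - X**2*Z + 2*X*Y*Z + 2*X*Z**2 + Y**3 + 3*Y**2*Z - 2*Y*Z**2.


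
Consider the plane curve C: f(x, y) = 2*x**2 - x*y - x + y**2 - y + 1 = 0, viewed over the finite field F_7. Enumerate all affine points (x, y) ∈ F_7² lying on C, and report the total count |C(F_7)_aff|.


Affine F_7-points: {(0, 3), (0, 5), (2, 0), (2, 3), (3, 5), (3, 6), (4, 6)}; count = 7.

For each of the 49 pairs (x, y) ∈ F_7², evaluate f(x, y) mod 7. Record the zeros.
  x = 0: [0↦1, 1↦1, 2↦3, 3↦0, 4↦6, 5↦0, 6↦3]  zeros at y ∈ {3, 5}
  x = 1: [0↦2, 1↦1, 2↦2, 3↦5, 4↦3, 5↦3, 6↦5]  zeros at y ∈ ∅
  x = 2: [0↦0, 1↦5, 2↦5, 3↦0, 4↦4, 5↦3, 6↦4]  zeros at y ∈ {0, 3}
  x = 3: [0↦2, 1↦6, 2↦5, 3↦6, 4↦2, 5↦0, 6↦0]  zeros at y ∈ {5, 6}
  x = 4: [0↦1, 1↦4, 2↦2, 3↦2, 4↦4, 5↦1, 6↦0]  zeros at y ∈ {6}
  x = 5: [0↦4, 1↦6, 2↦3, 3↦2, 4↦3, 5↦6, 6↦4]  zeros at y ∈ ∅
  x = 6: [0↦4, 1↦5, 2↦1, 3↦6, 4↦6, 5↦1, 6↦5]  zeros at y ∈ ∅
Collecting zeros: affine points = {(0, 3), (0, 5), (2, 0), (2, 3), (3, 5), (3, 6), (4, 6)}.
Total count |C(F_7)_aff| = 7.


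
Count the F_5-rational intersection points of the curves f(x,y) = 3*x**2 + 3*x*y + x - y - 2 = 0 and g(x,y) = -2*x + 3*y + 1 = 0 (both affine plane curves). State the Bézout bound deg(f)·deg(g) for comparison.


Common zeros: {(0, 3)}; count = 1; Bézout bound = 2.

deg(f) = 2, deg(g) = 1, so Bézout bound = 2.
Scan x ∈ F_5. For each x, list the y ∈ F_5 with f(x, y) ≡ 0 and those with g(x, y) ≡ 0 (mod 5); the common zeros in that column are the intersection.
  x = 0: f ≡ 0 at y ∈ {3}; g ≡ 0 at y ∈ {3}; common: {3}.
  x = 1: f ≡ 0 at y ∈ {4}; g ≡ 0 at y ∈ {2}; common: ∅.
  x = 2: f ≡ 0 at y ∈ ∅; g ≡ 0 at y ∈ {1}; common: ∅.
  x = 3: f ≡ 0 at y ∈ {4}; g ≡ 0 at y ∈ {0}; common: ∅.
  x = 4: f ≡ 0 at y ∈ {0}; g ≡ 0 at y ∈ {4}; common: ∅.
Collecting: common zeros = {(0, 3)}, so the count is 1.
Comparison with the Bézout bound: 1 ≤ 2 = deg(f)·deg(g), as expected for curves with no common component (the affine F_5-count falls short of the bound because intersections may lie at infinity, over extension fields, or carry multiplicity).


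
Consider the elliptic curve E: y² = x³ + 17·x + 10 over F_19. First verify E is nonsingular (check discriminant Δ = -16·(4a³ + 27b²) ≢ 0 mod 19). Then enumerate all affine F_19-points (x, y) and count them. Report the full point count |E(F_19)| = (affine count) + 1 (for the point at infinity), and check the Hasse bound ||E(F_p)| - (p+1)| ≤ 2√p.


Affine points = {(1, 3), (1, 16), (4, 3), (4, 16), (5, 7), (5, 12), (6, 9), (6, 10), (7, 4), (7, 15), (12, 2), (12, 17), (14, 3), (14, 16), (15, 7), (15, 12), (17, 5), (17, 14), (18, 7), (18, 12)}; affine count = 20; |E(F_19)| = 21.

Discriminant check: Δ ∝ 4a³ + 27b² = 4·17³ + 27·10² = 4·4913 + 27·100 ≡ 8 (mod 19). Nonzero ⇒ E is nonsingular.
For each x ∈ F_19, compute rhs = x³ + 17·x + 10 mod 19, then count y ∈ F_19 with y² ≡ rhs.
  x = 0: rhs = 10, matching y values: none (0 points).
  x = 1: rhs = 9, matching y values: 3, 16 (2 points).
  x = 2: rhs = 14, matching y values: none (0 points).
  x = 3: rhs = 12, matching y values: none (0 points).
  x = 4: rhs = 9, matching y values: 3, 16 (2 points).
  x = 5: rhs = 11, matching y values: 7, 12 (2 points).
  x = 6: rhs = 5, matching y values: 9, 10 (2 points).
  x = 7: rhs = 16, matching y values: 4, 15 (2 points).
  x = 8: rhs = 12, matching y values: none (0 points).
  x = 9: rhs = 18, matching y values: none (0 points).
  x = 10: rhs = 2, matching y values: none (0 points).
  x = 11: rhs = 8, matching y values: none (0 points).
  x = 12: rhs = 4, matching y values: 2, 17 (2 points).
  x = 13: rhs = 15, matching y values: none (0 points).
  x = 14: rhs = 9, matching y values: 3, 16 (2 points).
  x = 15: rhs = 11, matching y values: 7, 12 (2 points).
  x = 16: rhs = 8, matching y values: none (0 points).
  x = 17: rhs = 6, matching y values: 5, 14 (2 points).
  x = 18: rhs = 11, matching y values: 7, 12 (2 points).
Total affine count: 20.
Full point count |E(F_19)| = 20 + 1 = 21.
Hasse bound: |21 − (19+1)| = |1| = 1 ≤ 2√19 ≈ 8.7178 ✓.


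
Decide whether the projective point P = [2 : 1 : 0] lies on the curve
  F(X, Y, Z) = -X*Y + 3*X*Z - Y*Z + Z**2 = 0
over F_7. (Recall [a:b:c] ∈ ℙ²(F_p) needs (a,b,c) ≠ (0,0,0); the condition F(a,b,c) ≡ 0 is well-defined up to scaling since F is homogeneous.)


F(2,1,0) ≡ 5 (mod 7); P is NOT on the curve.

Evaluate F(2, 1, 0) term-by-term (mod 7).
  -X*Y ↦ -1·2·1·1 = -2
  3*X*Z ↦ 3·2·1·0 = 0
  -Y*Z ↦ -1·1·1·0 = 0
  Z**2 ↦ 1·1·1·0 = 0
Sum: F(2, 1, 0) = (-2) + (0) + (0) + (0) = -2.
Reducing mod 7: -2 ≡ 5 (mod 7).
Since F(a, b, c) ≡ 5 ≠ 0 (mod 7), P does NOT lie on the curve.


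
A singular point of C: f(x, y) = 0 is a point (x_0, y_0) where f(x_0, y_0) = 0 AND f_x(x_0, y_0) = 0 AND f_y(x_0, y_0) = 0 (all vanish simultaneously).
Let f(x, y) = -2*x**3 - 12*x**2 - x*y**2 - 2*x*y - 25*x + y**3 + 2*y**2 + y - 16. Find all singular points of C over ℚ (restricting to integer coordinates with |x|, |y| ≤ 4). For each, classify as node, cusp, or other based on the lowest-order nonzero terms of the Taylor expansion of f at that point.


Singular points: {(-2, -1)}; classification: cusp.

Compute partial derivatives:
  f_x = -6*x**2 - 24*x - y**2 - 2*y - 25.
  f_y = -2*x*y - 2*x + 3*y**2 + 4*y + 1.
Scan x_0 ∈ {−4, ..., 4}. For each x_0, f_y(x_0, y) is a polynomial in y; find its integer roots y ∈ {−4, ..., 4}, then test f_x and f at those candidates.
  x = -4: f_y(-4, y) = 3*y**2 + 12*y + 9; vanishes at y ∈ {-3, -1}. (-4, -3): f_x = -28 ≠ 0; (-4, -1): f_x = -24 ≠ 0.
  x = -3: f_y(-3, y) = 3*y**2 + 10*y + 7; vanishes at y ∈ {-1}. (-3, -1): f_x = -6 ≠ 0.
  x = -2: f_y(-2, y) = 3*y**2 + 8*y + 5; vanishes at y ∈ {-1}. (-2, -1): f_x = 0, f = 0 — SINGULAR.
  x = -1: f_y(-1, y) = 3*y**2 + 6*y + 3; vanishes at y ∈ {-1}. (-1, -1): f_x = -6 ≠ 0.
  x = 0: f_y(0, y) = 3*y**2 + 4*y + 1; vanishes at y ∈ {-1}. (0, -1): f_x = -24 ≠ 0.
  x = 1: f_y(1, y) = 3*y**2 + 2*y - 1; vanishes at y ∈ {-1}. (1, -1): f_x = -54 ≠ 0.
  x = 2: f_y(2, y) = 3*y**2 - 3; vanishes at y ∈ {-1, 1}. (2, -1): f_x = -96 ≠ 0; (2, 1): f_x = -100 ≠ 0.
  x = 3: f_y(3, y) = 3*y**2 - 2*y - 5; vanishes at y ∈ {-1}. (3, -1): f_x = -150 ≠ 0.
  x = 4: f_y(4, y) = 3*y**2 - 4*y - 7; vanishes at y ∈ {-1}. (4, -1): f_x = -216 ≠ 0.
Only singular point on the grid: (-2, -1).
Classify: substitute x = -2 + u, y = -1 + v and expand: f = -2*u**3 - u*v**2 + v**3 + v**2.
No constant or linear terms (consistent with a singular point). Quadratic part: v**2. Cubic part: -2*u**3 - u*v**2 + v**3.
The quadratic part v**2 is a perfect square, so there is a single (double) tangent line v = 0, i.e. y = -1. Restricting the cubic part to that line (v = 0) leaves -2*u**3 ≠ 0, so f is not divisible by v and the branch is v² ≈ 2*u**3 to lowest order — this is a cusp.
Classification: cusp.


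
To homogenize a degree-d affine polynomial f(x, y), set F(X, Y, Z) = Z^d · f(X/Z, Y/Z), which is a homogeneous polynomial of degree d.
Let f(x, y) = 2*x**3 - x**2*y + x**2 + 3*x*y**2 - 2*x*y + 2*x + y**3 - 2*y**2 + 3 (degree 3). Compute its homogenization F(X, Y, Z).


F(X, Y, Z) = 2*X**3 - X**2*Y + X**2*Z + 3*X*Y**2 - 2*X*Y*Z + 2*X*Z**2 + Y**3 - 2*Y**2*Z + 3*Z**3

deg(f) = 3.
Substitute x = X/Z, y = Y/Z into f, then multiply by Z^3.
  monomial 2·x^3·y^0 ↦ 2·X^3·Y^0·Z^0.
  monomial -1·x^2·y^1 ↦ -1·X^2·Y^1·Z^0.
  monomial 1·x^2·y^0 ↦ 1·X^2·Y^0·Z^1.
  monomial 3·x^1·y^2 ↦ 3·X^1·Y^2·Z^0.
  monomial -2·x^1·y^1 ↦ -2·X^1·Y^1·Z^1.
  monomial 2·x^1·y^0 ↦ 2·X^1·Y^0·Z^2.
  monomial 1·x^0·y^3 ↦ 1·X^0·Y^3·Z^0.
  monomial -2·x^0·y^2 ↦ -2·X^0·Y^2·Z^1.
  monomial 3·x^0·y^0 ↦ 3·X^0·Y^0·Z^3.
Collecting: F(X, Y, Z) = 2*X**3 - X**2*Y + X**2*Z + 3*X*Y**2 - 2*X*Y*Z + 2*X*Z**2 + Y**3 - 2*Y**2*Z + 3*Z**3.


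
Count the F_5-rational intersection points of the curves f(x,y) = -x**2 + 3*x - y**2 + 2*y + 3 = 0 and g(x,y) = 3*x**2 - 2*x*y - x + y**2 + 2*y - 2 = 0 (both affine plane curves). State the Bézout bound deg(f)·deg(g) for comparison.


Common zeros: {(1, 0)}; count = 1; Bézout bound = 4.

deg(f) = 2, deg(g) = 2, so Bézout bound = 4.
Scan x ∈ F_5. For each x, list the y ∈ F_5 with f(x, y) ≡ 0 and those with g(x, y) ≡ 0 (mod 5); the common zeros in that column are the intersection.
  x = 0: f ≡ 0 at y ∈ {3, 4}; g ≡ 0 at y ∈ ∅; common: ∅.
  x = 1: f ≡ 0 at y ∈ {0, 2}; g ≡ 0 at y ∈ {0}; common: {0}.
  x = 2: f ≡ 0 at y ∈ {0, 2}; g ≡ 0 at y ∈ ∅; common: ∅.
  x = 3: f ≡ 0 at y ∈ {3, 4}; g ≡ 0 at y ∈ ∅; common: ∅.
  x = 4: f ≡ 0 at y ∈ {1}; g ≡ 0 at y ∈ ∅; common: ∅.
Collecting: common zeros = {(1, 0)}, so the count is 1.
Comparison with the Bézout bound: 1 ≤ 4 = deg(f)·deg(g), as expected for curves with no common component (the affine F_5-count falls short of the bound because intersections may lie at infinity, over extension fields, or carry multiplicity).


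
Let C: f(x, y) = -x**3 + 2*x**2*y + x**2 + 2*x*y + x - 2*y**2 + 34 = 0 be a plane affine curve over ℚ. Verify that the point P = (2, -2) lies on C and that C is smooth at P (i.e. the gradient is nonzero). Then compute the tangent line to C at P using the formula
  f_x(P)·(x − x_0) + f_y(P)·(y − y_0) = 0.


Tangent line at P: -27*x + 20*y + 94 = 0.

Step 1: f(2, -2) = 0, so P lies on C.
Step 2: partial derivatives
  f_x(x, y) = -3*x**2 + 4*x*y + 2*x + 2*y + 1, f_y(x, y) = 2*x**2 + 2*x - 4*y.
  f_x(P) = -27, f_y(P) = 20 (gradient nonzero, so P is smooth).
Step 3: tangent line at P: -27·(x − 2) + 20·(y − -2) = 0.
Expanding: -27*x + 20*y + 94 = 0.


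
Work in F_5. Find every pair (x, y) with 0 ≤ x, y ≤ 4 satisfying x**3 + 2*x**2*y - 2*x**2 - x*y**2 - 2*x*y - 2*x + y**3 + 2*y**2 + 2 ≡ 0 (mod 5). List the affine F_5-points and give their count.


Affine F_5-points: {(0, 1), (1, 3), (3, 0)}; count = 3.

For each of the 25 pairs (x, y) ∈ F_5², evaluate f(x, y) mod 5. Record the zeros.
  x = 0: [0↦2, 1↦0, 2↦3, 3↦2, 4↦3]  zeros at y ∈ {1}
  x = 1: [0↦4, 1↦1, 2↦1, 3↦0, 4↦4]  zeros at y ∈ {3}
  x = 2: [0↦3, 1↦3, 2↦4, 3↦2, 4↦3]  zeros at y ∈ ∅
  x = 3: [0↦0, 1↦2, 2↦3, 3↦4, 4↦1]  zeros at y ∈ {0}
  x = 4: [0↦1, 1↦4, 2↦4, 3↦2, 4↦4]  zeros at y ∈ ∅
Collecting zeros: affine points = {(0, 1), (1, 3), (3, 0)}.
Total count |C(F_5)_aff| = 3.


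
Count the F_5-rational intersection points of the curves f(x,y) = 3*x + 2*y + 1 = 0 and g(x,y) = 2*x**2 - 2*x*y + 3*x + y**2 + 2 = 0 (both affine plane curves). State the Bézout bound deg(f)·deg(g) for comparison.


Common zeros: {(1, 3)}; count = 1; Bézout bound = 2.

deg(f) = 1, deg(g) = 2, so Bézout bound = 2.
Scan x ∈ F_5. For each x, list the y ∈ F_5 with f(x, y) ≡ 0 and those with g(x, y) ≡ 0 (mod 5); the common zeros in that column are the intersection.
  x = 0: f ≡ 0 at y ∈ {2}; g ≡ 0 at y ∈ ∅; common: ∅.
  x = 1: f ≡ 0 at y ∈ {3}; g ≡ 0 at y ∈ {3, 4}; common: {3}.
  x = 2: f ≡ 0 at y ∈ {4}; g ≡ 0 at y ∈ ∅; common: ∅.
  x = 3: f ≡ 0 at y ∈ {0}; g ≡ 0 at y ∈ {3}; common: ∅.
  x = 4: f ≡ 0 at y ∈ {1}; g ≡ 0 at y ∈ {4}; common: ∅.
Collecting: common zeros = {(1, 3)}, so the count is 1.
Comparison with the Bézout bound: 1 ≤ 2 = deg(f)·deg(g), as expected for curves with no common component (the affine F_5-count falls short of the bound because intersections may lie at infinity, over extension fields, or carry multiplicity).


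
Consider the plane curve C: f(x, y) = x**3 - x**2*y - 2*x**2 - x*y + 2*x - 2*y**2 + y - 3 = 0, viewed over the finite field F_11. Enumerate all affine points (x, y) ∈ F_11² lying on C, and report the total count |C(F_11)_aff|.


Affine F_11-points: {(2, 7), (5, 4), (5, 9), (6, 1), (6, 6), (8, 7), (9, 2), (9, 3), (10, 7), (10, 10)}; count = 10.

For each of the 121 pairs (x, y) ∈ F_11², evaluate f(x, y) mod 11. Record the zeros.
  x = 0: [0↦8, 1↦7, 2↦2, 3↦4, 4↦2, 5↦7, 6↦8, 7↦5, 8↦9, 9↦9, 10↦5]  zeros at y ∈ ∅
  x = 1: [0↦9, 1↦6, 2↦10, 3↦10, 4↦6, 5↦9, 6↦8, 7↦3, 8↦5, 9↦3, 10↦8]  zeros at y ∈ ∅
  x = 2: [0↦1, 1↦5, 2↦5, 3↦1, 4↦4, 5↦3, 6↦9, 7↦0, 8↦9, 9↦3, 10↦4]  zeros at y ∈ {7}
  x = 3: [0↦1, 1↦10, 2↦4, 3↦5, 4↦2, 5↦6, 6↦6, 7↦2, 8↦5, 9↦4, 10↦10]  zeros at y ∈ ∅
  x = 4: [0↦4, 1↦5, 2↦2, 3↦6, 4↦6, 5↦2, 6↦5, 7↦4, 8↦10, 9↦1, 10↦10]  zeros at y ∈ ∅
  x = 5: [0↦5, 1↦7, 2↦5, 3↦10, 4↦0, 5↦8, 6↦1, 7↦1, 8↦8, 9↦0, 10↦10]  zeros at y ∈ {4, 9}
  x = 6: [0↦10, 1↦0, 2↦8, 3↦1, 4↦1, 5↦8, 6↦0, 7↦10, 8↦5, 9↦7, 10↦5]  zeros at y ∈ {1, 6}
  x = 7: [0↦3, 1↦1, 2↦6, 3↦7, 4↦4, 5↦8, 6↦8, 7↦4, 8↦7, 9↦6, 10↦1]  zeros at y ∈ ∅
  x = 8: [0↦1, 1↦5, 2↦5, 3↦1, 4↦4, 5↦3, 6↦9, 7↦0, 8↦9, 9↦3, 10↦4]  zeros at y ∈ {7}
  x = 9: [0↦10, 1↦7, 2↦0, 3↦0, 4↦7, 5↦10, 6↦9, 7↦4, 8↦6, 9↦4, 10↦9]  zeros at y ∈ {2, 3}
  x = 10: [0↦3, 1↦2, 2↦8, 3↦10, 4↦8, 5↦2, 6↦3, 7↦0, 8↦4, 9↦4, 10↦0]  zeros at y ∈ {7, 10}
Collecting zeros: affine points = {(2, 7), (5, 4), (5, 9), (6, 1), (6, 6), (8, 7), (9, 2), (9, 3), (10, 7), (10, 10)}.
Total count |C(F_11)_aff| = 10.


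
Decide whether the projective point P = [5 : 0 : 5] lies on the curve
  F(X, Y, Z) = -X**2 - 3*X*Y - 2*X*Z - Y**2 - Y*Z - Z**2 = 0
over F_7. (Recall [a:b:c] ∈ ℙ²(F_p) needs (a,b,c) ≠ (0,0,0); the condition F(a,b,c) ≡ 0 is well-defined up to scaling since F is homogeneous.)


F(5,0,5) ≡ 5 (mod 7); P is NOT on the curve.

Evaluate F(5, 0, 5) term-by-term (mod 7).
  -X**2 ↦ -1·25·1·1 = -25
  -3*X*Y ↦ -3·5·0·1 = 0
  -2*X*Z ↦ -2·5·1·5 = -50
  -Y**2 ↦ -1·1·0·1 = 0
  -Y*Z ↦ -1·1·0·5 = 0
  -Z**2 ↦ -1·1·1·25 = -25
Sum: F(5, 0, 5) = (-25) + (0) + (-50) + (0) + (0) + (-25) = -100.
Reducing mod 7: -100 ≡ 5 (mod 7).
Since F(a, b, c) ≡ 5 ≠ 0 (mod 7), P does NOT lie on the curve.


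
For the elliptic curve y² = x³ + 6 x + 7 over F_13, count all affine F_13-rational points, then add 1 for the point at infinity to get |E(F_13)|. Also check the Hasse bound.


Affine points = {(1, 1), (1, 12), (2, 1), (2, 12), (3, 0), (4, 2), (4, 11), (6, 5), (6, 8), (9, 6), (9, 7), (10, 1), (10, 12), (11, 0), (12, 0)}; affine count = 15; |E(F_13)| = 16.

Discriminant check: Δ ∝ 4a³ + 27b² = 4·6³ + 27·7² = 4·216 + 27·49 ≡ 3 (mod 13). Nonzero ⇒ E is nonsingular.
For each x ∈ F_13, compute rhs = x³ + 6·x + 7 mod 13, then count y ∈ F_13 with y² ≡ rhs.
  x = 0: rhs = 7, matching y values: none (0 points).
  x = 1: rhs = 1, matching y values: 1, 12 (2 points).
  x = 2: rhs = 1, matching y values: 1, 12 (2 points).
  x = 3: rhs = 0, matching y values: 0 (1 points).
  x = 4: rhs = 4, matching y values: 2, 11 (2 points).
  x = 5: rhs = 6, matching y values: none (0 points).
  x = 6: rhs = 12, matching y values: 5, 8 (2 points).
  x = 7: rhs = 2, matching y values: none (0 points).
  x = 8: rhs = 8, matching y values: none (0 points).
  x = 9: rhs = 10, matching y values: 6, 7 (2 points).
  x = 10: rhs = 1, matching y values: 1, 12 (2 points).
  x = 11: rhs = 0, matching y values: 0 (1 points).
  x = 12: rhs = 0, matching y values: 0 (1 points).
Total affine count: 15.
Full point count |E(F_13)| = 15 + 1 = 16.
Hasse bound: |16 − (13+1)| = |2| = 2 ≤ 2√13 ≈ 7.2111 ✓.


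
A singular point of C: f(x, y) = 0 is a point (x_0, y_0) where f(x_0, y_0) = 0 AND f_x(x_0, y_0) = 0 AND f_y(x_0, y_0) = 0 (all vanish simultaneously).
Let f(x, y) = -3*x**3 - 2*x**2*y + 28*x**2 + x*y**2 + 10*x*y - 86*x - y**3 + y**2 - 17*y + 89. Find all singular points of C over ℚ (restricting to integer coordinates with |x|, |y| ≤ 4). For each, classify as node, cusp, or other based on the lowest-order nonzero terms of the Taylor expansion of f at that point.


Singular points: {(3, 1)}; classification: node.

Compute partial derivatives:
  f_x = -9*x**2 - 4*x*y + 56*x + y**2 + 10*y - 86.
  f_y = -2*x**2 + 2*x*y + 10*x - 3*y**2 + 2*y - 17.
Scan x_0 ∈ {−4, ..., 4}. For each x_0, f_y(x_0, y) is a polynomial in y; find its integer roots y ∈ {−4, ..., 4}, then test f_x and f at those candidates.
  x = -4: f_y(-4, y) = -3*y**2 - 6*y - 89; no integer root y with |y| ≤ 4.
  x = -3: f_y(-3, y) = -3*y**2 - 4*y - 65; no integer root y with |y| ≤ 4.
  x = -2: f_y(-2, y) = -3*y**2 - 2*y - 45; no integer root y with |y| ≤ 4.
  x = -1: f_y(-1, y) = -3*y**2 - 29; no integer root y with |y| ≤ 4.
  x = 0: f_y(0, y) = -3*y**2 + 2*y - 17; no integer root y with |y| ≤ 4.
  x = 1: f_y(1, y) = -3*y**2 + 4*y - 9; no integer root y with |y| ≤ 4.
  x = 2: f_y(2, y) = -3*y**2 + 6*y - 5; no integer root y with |y| ≤ 4.
  x = 3: f_y(3, y) = -3*y**2 + 8*y - 5; vanishes at y ∈ {1}. (3, 1): f_x = 0, f = 0 — SINGULAR.
  x = 4: f_y(4, y) = -3*y**2 + 10*y - 9; no integer root y with |y| ≤ 4.
Only singular point on the grid: (3, 1).
Classify: substitute x = 3 + u, y = 1 + v and expand: f = -3*u**3 - 2*u**2*v - u**2 + u*v**2 - v**3 + v**2.
No constant or linear terms (consistent with a singular point). Quadratic part: -u**2 + v**2. Cubic part: -3*u**3 - 2*u**2*v + u*v**2 - v**3.
The quadratic part v**2 - u**2 = (v − u)(v + u) splits into two distinct linear factors, so there are two distinct tangent lines y − 1 = ±(x − 3) — this is a node (ordinary double point).
Classification: node.
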